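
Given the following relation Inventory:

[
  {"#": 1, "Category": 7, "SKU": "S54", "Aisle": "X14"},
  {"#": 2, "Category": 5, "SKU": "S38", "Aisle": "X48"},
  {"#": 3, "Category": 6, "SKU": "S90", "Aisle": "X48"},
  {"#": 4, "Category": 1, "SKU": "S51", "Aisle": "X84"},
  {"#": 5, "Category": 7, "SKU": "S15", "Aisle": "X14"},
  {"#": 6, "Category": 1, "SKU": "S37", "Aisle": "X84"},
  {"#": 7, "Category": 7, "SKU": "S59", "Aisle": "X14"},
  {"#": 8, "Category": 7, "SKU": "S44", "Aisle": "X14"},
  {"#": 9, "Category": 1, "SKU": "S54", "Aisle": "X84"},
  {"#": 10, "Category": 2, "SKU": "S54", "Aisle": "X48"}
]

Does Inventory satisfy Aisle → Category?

Aisle=X14: rows 1, 5, 7, 8 → Category = 7, 7, 7, 7 ✓
Aisle=X48: rows 2, 3, 10 → Category takes values {5, 6, 2} — violation
Aisle=X84: rows 4, 6, 9 → Category = 1, 1, 1 ✓
Two rows agree on Aisle but differ on Category, so Aisle → Category does not hold.

No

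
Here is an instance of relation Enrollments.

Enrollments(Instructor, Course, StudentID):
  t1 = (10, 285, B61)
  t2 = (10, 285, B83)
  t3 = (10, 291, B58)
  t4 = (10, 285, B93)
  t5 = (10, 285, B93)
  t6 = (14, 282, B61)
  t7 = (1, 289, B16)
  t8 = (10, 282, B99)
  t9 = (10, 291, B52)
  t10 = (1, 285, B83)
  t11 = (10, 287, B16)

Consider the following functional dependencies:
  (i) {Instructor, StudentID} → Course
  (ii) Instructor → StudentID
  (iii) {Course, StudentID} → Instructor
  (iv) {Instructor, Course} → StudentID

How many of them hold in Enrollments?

(i) {Instructor, StudentID} → Course: every LHS value maps to a single RHS value — holds.
(ii) Instructor → StudentID: Instructor=10: rows 1, 2, 3, 4, 5, 8, 9, 11 → StudentID takes values {B61, B83, B58, B93, B99, B52, B16} — violation; Instructor=1: rows 7, 10 → StudentID takes values {B16, B83} — violation — fails.
(iii) {Course, StudentID} → Instructor: (Course=285, StudentID=B83): rows 2, 10 → Instructor takes values {10, 1} — violation — fails.
(iv) {Instructor, Course} → StudentID: (Instructor=10, Course=285): rows 1, 2, 4, 5 → StudentID takes values {B61, B83, B93} — violation; (Instructor=10, Course=291): rows 3, 9 → StudentID takes values {B58, B52} — violation — fails.
1 of the 4 dependencies holds.

1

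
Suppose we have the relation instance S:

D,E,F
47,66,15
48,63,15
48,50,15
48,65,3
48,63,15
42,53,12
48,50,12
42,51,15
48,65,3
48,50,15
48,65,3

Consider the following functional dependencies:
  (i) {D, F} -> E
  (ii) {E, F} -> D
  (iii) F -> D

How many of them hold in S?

1

(i) {D, F} -> E: (D=48, F=15): 4 rows → E takes values {63, 50} — violation — fails.
(ii) {E, F} -> D: every LHS value maps to a single RHS value — holds.
(iii) F -> D: F=15: 6 rows → D takes values {47, 48, 42} — violation; F=12: 2 rows → D takes values {42, 48} — violation — fails.
1 of the 3 dependencies holds.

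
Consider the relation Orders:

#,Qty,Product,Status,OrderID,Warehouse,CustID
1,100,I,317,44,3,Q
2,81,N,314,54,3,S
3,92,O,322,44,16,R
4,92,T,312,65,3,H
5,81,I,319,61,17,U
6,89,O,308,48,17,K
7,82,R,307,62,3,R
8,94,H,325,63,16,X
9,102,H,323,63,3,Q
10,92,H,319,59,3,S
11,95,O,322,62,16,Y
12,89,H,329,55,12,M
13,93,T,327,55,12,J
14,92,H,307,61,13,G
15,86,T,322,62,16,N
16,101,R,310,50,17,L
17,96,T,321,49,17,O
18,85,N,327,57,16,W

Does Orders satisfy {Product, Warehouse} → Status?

(Product=I, Warehouse=3): row 1 → Status = 317 ✓
(Product=N, Warehouse=3): row 2 → Status = 314 ✓
(Product=O, Warehouse=16): rows 3, 11 → Status = 322, 322 ✓
(Product=T, Warehouse=3): row 4 → Status = 312 ✓
(Product=I, Warehouse=17): row 5 → Status = 319 ✓
(Product=O, Warehouse=17): row 6 → Status = 308 ✓
(Product=R, Warehouse=3): row 7 → Status = 307 ✓
(Product=H, Warehouse=16): row 8 → Status = 325 ✓
(Product=H, Warehouse=3): rows 9, 10 → Status takes values {323, 319} — violation
(Product=H, Warehouse=12): row 12 → Status = 329 ✓
(Product=T, Warehouse=12): row 13 → Status = 327 ✓
(Product=H, Warehouse=13): row 14 → Status = 307 ✓
(Product=T, Warehouse=16): row 15 → Status = 322 ✓
(Product=R, Warehouse=17): row 16 → Status = 310 ✓
(Product=T, Warehouse=17): row 17 → Status = 321 ✓
(Product=N, Warehouse=16): row 18 → Status = 327 ✓
Two rows agree on {Product, Warehouse} but differ on Status, so {Product, Warehouse} → Status does not hold.

No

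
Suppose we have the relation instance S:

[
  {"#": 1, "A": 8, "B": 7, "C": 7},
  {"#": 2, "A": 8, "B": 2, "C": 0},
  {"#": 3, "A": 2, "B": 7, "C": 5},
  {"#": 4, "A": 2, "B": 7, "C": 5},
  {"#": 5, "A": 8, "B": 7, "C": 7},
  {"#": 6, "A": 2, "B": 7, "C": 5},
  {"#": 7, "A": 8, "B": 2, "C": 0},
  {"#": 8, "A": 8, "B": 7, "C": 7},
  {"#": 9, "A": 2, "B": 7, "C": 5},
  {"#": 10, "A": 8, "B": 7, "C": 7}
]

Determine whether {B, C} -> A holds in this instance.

Yes

(B=7, C=7): rows 1, 5, 8, 10 → A = 8, 8, 8, 8 ✓
(B=2, C=0): rows 2, 7 → A = 8, 8 ✓
(B=7, C=5): rows 3, 4, 6, 9 → A = 2, 2, 2, 2 ✓
Every {B, C} value is associated with a single A value, so {B, C} -> A holds.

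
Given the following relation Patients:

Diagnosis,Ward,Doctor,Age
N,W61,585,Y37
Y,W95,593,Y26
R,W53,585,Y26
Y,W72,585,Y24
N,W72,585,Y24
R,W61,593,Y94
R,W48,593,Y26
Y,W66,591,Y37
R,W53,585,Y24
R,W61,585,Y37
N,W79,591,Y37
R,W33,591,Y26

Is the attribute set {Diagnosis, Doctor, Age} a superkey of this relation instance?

Yes

All 12 rows have distinct {Diagnosis, Doctor, Age} values, so {Diagnosis, Doctor, Age} → (all attributes) holds and {Diagnosis, Doctor, Age} is a superkey.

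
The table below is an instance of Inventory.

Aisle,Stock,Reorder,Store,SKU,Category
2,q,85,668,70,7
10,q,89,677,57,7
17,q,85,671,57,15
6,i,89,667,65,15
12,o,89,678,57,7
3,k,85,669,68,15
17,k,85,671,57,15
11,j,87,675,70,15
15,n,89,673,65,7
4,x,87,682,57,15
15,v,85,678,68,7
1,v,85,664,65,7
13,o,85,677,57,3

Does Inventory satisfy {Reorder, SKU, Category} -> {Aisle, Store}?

(Reorder=85, SKU=70, Category=7): 1 row → {Aisle,Store} = (2, 668) ✓
(Reorder=89, SKU=57, Category=7): 2 rows → {Aisle,Store} takes values {(10, 677), (12, 678)} — violation
(Reorder=85, SKU=57, Category=15): 2 rows → {Aisle,Store} = (17, 671), (17, 671) ✓
(Reorder=89, SKU=65, Category=15): 1 row → {Aisle,Store} = (6, 667) ✓
(Reorder=85, SKU=68, Category=15): 1 row → {Aisle,Store} = (3, 669) ✓
(Reorder=87, SKU=70, Category=15): 1 row → {Aisle,Store} = (11, 675) ✓
(Reorder=89, SKU=65, Category=7): 1 row → {Aisle,Store} = (15, 673) ✓
(Reorder=87, SKU=57, Category=15): 1 row → {Aisle,Store} = (4, 682) ✓
(Reorder=85, SKU=68, Category=7): 1 row → {Aisle,Store} = (15, 678) ✓
(Reorder=85, SKU=65, Category=7): 1 row → {Aisle,Store} = (1, 664) ✓
(Reorder=85, SKU=57, Category=3): 1 row → {Aisle,Store} = (13, 677) ✓
Two rows agree on {Reorder, SKU, Category} but differ on {Aisle, Store}, so {Reorder, SKU, Category} -> {Aisle, Store} does not hold.

No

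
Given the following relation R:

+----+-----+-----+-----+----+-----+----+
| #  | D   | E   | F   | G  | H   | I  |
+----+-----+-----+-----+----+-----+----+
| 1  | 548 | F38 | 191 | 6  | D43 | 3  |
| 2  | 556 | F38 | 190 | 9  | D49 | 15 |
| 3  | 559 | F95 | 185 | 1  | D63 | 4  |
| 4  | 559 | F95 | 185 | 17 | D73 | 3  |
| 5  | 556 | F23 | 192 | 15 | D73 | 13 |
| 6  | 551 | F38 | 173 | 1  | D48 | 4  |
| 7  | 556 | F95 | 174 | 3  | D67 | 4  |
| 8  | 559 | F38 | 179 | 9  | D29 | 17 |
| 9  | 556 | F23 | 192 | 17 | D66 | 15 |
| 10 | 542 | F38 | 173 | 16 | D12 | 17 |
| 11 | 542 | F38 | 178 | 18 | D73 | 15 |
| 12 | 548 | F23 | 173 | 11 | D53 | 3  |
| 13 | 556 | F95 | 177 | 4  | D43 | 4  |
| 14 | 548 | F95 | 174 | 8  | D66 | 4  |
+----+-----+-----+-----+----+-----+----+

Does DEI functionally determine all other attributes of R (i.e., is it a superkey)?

Rows 7 and 13 have the same DEI value (D=556, E=F95, I=4) but are distinct tuples, so DEI does not determine every attribute — not a superkey.

No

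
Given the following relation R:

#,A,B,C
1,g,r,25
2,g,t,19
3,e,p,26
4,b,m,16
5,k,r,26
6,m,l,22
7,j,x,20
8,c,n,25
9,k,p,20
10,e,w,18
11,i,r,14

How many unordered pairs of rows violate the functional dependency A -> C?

3

A=g: violating pairs (1,2) — 1 pair.
A=e: violating pairs (3,10) — 1 pair.
A=k: violating pairs (5,9) — 1 pair.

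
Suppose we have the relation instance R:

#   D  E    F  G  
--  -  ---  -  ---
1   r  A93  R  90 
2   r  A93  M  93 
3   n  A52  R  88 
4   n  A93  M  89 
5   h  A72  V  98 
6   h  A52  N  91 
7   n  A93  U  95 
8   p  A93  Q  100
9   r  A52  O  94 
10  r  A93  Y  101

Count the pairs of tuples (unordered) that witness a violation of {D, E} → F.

(D=r, E=A93): violating pairs (1,2), (1,10), (2,10) — 3 pairs.
(D=n, E=A93): violating pairs (4,7) — 1 pair.

4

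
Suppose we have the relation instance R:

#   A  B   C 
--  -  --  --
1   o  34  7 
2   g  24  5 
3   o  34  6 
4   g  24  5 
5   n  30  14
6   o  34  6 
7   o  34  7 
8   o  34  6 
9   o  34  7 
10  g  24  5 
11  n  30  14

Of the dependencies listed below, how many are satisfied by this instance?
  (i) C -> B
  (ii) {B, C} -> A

(i) C -> B: every LHS value maps to a single RHS value — holds.
(ii) {B, C} -> A: every LHS value maps to a single RHS value — holds.
2 of the 2 dependencies hold.

2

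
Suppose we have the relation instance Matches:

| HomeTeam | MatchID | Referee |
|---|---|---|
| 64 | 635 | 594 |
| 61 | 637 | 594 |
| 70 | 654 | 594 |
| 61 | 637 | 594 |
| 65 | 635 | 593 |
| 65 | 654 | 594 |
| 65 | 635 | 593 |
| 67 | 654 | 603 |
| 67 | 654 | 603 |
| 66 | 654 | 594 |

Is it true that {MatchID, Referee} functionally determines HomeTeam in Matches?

(MatchID=635, Referee=594): 1 row → HomeTeam = 64 ✓
(MatchID=637, Referee=594): 2 rows → HomeTeam = 61, 61 ✓
(MatchID=654, Referee=594): 3 rows → HomeTeam takes values {70, 65, 66} — violation
(MatchID=635, Referee=593): 2 rows → HomeTeam = 65, 65 ✓
(MatchID=654, Referee=603): 2 rows → HomeTeam = 67, 67 ✓
Two rows agree on {MatchID, Referee} but differ on HomeTeam, so {MatchID, Referee} -> HomeTeam does not hold.

No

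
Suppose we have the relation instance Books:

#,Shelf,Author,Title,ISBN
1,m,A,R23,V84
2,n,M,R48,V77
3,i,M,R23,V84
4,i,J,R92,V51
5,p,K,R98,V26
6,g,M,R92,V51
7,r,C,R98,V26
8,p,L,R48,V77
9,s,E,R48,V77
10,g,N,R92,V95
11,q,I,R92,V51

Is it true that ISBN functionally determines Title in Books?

Yes

ISBN=V84: rows 1, 3 → Title = R23, R23 ✓
ISBN=V77: rows 2, 8, 9 → Title = R48, R48, R48 ✓
ISBN=V51: rows 4, 6, 11 → Title = R92, R92, R92 ✓
ISBN=V26: rows 5, 7 → Title = R98, R98 ✓
ISBN=V95: row 10 → Title = R92 ✓
Every ISBN value is associated with a single Title value, so ISBN -> Title holds.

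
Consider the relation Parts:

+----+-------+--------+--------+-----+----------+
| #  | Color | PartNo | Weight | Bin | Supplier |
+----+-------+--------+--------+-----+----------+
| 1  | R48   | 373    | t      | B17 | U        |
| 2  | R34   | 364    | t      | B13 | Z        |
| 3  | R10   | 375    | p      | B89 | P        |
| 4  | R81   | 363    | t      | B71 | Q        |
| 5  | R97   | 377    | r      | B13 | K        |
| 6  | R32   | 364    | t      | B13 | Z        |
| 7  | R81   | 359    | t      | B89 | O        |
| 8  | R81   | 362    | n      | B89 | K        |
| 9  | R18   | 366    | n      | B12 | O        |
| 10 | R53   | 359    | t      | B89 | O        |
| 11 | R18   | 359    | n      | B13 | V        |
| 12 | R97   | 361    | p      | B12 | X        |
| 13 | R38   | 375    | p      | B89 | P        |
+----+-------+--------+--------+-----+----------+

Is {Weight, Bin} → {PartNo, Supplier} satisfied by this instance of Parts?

(Weight=t, Bin=B17): row 1 → {PartNo,Supplier} = (373, U) ✓
(Weight=t, Bin=B13): rows 2, 6 → {PartNo,Supplier} = (364, Z), (364, Z) ✓
(Weight=p, Bin=B89): rows 3, 13 → {PartNo,Supplier} = (375, P), (375, P) ✓
(Weight=t, Bin=B71): row 4 → {PartNo,Supplier} = (363, Q) ✓
(Weight=r, Bin=B13): row 5 → {PartNo,Supplier} = (377, K) ✓
(Weight=t, Bin=B89): rows 7, 10 → {PartNo,Supplier} = (359, O), (359, O) ✓
(Weight=n, Bin=B89): row 8 → {PartNo,Supplier} = (362, K) ✓
(Weight=n, Bin=B12): row 9 → {PartNo,Supplier} = (366, O) ✓
(Weight=n, Bin=B13): row 11 → {PartNo,Supplier} = (359, V) ✓
(Weight=p, Bin=B12): row 12 → {PartNo,Supplier} = (361, X) ✓
Every {Weight, Bin} value is associated with a single {PartNo, Supplier} value, so {Weight, Bin} → {PartNo, Supplier} holds.

Yes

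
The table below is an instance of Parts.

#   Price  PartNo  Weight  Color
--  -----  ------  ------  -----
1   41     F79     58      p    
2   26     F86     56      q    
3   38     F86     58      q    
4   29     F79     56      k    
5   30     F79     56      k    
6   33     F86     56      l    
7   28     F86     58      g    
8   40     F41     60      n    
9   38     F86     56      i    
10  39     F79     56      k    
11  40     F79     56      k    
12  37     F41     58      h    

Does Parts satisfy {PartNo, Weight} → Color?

(PartNo=F79, Weight=58): row 1 → Color = p ✓
(PartNo=F86, Weight=56): rows 2, 6, 9 → Color takes values {q, l, i} — violation
(PartNo=F86, Weight=58): rows 3, 7 → Color takes values {q, g} — violation
(PartNo=F79, Weight=56): rows 4, 5, 10, 11 → Color = k, k, k, k ✓
(PartNo=F41, Weight=60): row 8 → Color = n ✓
(PartNo=F41, Weight=58): row 12 → Color = h ✓
Two rows agree on {PartNo, Weight} but differ on Color, so {PartNo, Weight} → Color does not hold.

No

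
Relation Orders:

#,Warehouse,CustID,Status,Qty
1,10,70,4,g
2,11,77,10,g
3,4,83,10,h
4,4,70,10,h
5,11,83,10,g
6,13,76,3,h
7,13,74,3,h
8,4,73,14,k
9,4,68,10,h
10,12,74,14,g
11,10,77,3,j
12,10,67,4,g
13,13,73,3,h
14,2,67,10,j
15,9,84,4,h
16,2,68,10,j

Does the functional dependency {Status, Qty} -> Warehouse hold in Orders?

(Status=4, Qty=g): rows 1, 12 → Warehouse = 10, 10 ✓
(Status=10, Qty=g): rows 2, 5 → Warehouse = 11, 11 ✓
(Status=10, Qty=h): rows 3, 4, 9 → Warehouse = 4, 4, 4 ✓
(Status=3, Qty=h): rows 6, 7, 13 → Warehouse = 13, 13, 13 ✓
(Status=14, Qty=k): row 8 → Warehouse = 4 ✓
(Status=14, Qty=g): row 10 → Warehouse = 12 ✓
(Status=3, Qty=j): row 11 → Warehouse = 10 ✓
(Status=10, Qty=j): rows 14, 16 → Warehouse = 2, 2 ✓
(Status=4, Qty=h): row 15 → Warehouse = 9 ✓
Every {Status, Qty} value is associated with a single Warehouse value, so {Status, Qty} -> Warehouse holds.

Yes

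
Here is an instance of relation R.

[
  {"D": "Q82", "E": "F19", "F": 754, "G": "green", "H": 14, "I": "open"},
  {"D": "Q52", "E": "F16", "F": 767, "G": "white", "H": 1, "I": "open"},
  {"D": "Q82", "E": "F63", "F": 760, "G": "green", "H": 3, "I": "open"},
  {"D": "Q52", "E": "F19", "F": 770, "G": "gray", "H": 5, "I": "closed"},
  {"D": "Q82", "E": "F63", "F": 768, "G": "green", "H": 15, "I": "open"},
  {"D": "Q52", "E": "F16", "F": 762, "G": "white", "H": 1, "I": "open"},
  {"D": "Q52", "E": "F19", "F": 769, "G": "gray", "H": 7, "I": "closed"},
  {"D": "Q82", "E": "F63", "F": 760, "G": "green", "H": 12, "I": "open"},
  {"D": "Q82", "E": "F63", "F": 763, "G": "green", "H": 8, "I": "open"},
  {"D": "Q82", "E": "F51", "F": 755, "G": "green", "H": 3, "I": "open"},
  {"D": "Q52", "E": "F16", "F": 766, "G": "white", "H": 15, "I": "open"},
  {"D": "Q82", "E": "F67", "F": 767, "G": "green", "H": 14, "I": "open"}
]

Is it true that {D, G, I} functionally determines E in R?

No

(D=Q82, G=green, I=open): 7 rows → E takes values {F19, F63, F51, F67} — violation
(D=Q52, G=white, I=open): 3 rows → E = F16, F16, F16 ✓
(D=Q52, G=gray, I=closed): 2 rows → E = F19, F19 ✓
Two rows agree on {D, G, I} but differ on E, so {D, G, I} → E does not hold.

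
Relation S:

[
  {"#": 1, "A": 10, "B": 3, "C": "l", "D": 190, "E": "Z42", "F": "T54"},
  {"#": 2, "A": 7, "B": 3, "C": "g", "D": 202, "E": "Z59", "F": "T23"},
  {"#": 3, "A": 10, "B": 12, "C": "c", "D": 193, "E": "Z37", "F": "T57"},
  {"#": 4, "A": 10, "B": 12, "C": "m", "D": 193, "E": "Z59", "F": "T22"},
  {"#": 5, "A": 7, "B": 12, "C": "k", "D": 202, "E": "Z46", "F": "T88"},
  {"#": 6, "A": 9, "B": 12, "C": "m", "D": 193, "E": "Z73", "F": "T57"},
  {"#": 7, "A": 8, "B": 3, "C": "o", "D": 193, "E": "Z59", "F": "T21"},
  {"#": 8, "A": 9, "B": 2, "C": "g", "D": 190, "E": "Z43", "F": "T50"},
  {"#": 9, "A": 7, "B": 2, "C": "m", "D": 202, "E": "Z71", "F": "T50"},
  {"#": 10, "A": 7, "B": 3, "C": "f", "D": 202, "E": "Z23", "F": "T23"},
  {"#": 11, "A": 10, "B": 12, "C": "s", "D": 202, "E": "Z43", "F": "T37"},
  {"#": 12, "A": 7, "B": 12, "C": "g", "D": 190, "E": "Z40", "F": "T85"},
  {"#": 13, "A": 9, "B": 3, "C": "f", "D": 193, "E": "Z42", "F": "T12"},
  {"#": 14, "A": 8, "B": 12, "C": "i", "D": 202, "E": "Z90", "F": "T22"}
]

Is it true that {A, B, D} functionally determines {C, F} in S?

No

(A=10, B=3, D=190): row 1 → {C,F} = (l, T54) ✓
(A=7, B=3, D=202): rows 2, 10 → {C,F} takes values {(g, T23), (f, T23)} — violation
(A=10, B=12, D=193): rows 3, 4 → {C,F} takes values {(c, T57), (m, T22)} — violation
(A=7, B=12, D=202): row 5 → {C,F} = (k, T88) ✓
(A=9, B=12, D=193): row 6 → {C,F} = (m, T57) ✓
(A=8, B=3, D=193): row 7 → {C,F} = (o, T21) ✓
(A=9, B=2, D=190): row 8 → {C,F} = (g, T50) ✓
(A=7, B=2, D=202): row 9 → {C,F} = (m, T50) ✓
(A=10, B=12, D=202): row 11 → {C,F} = (s, T37) ✓
(A=7, B=12, D=190): row 12 → {C,F} = (g, T85) ✓
(A=9, B=3, D=193): row 13 → {C,F} = (f, T12) ✓
(A=8, B=12, D=202): row 14 → {C,F} = (i, T22) ✓
Two rows agree on {A, B, D} but differ on {C, F}, so {A, B, D} -> {C, F} does not hold.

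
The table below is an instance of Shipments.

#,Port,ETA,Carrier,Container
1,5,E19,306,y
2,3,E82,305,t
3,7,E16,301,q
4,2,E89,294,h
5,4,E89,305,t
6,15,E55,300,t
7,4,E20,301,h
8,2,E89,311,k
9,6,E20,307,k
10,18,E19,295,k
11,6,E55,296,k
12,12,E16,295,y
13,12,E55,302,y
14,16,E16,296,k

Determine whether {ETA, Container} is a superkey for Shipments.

All 14 rows have distinct {ETA, Container} values, so {ETA, Container} → (all attributes) holds and {ETA, Container} is a superkey.

Yes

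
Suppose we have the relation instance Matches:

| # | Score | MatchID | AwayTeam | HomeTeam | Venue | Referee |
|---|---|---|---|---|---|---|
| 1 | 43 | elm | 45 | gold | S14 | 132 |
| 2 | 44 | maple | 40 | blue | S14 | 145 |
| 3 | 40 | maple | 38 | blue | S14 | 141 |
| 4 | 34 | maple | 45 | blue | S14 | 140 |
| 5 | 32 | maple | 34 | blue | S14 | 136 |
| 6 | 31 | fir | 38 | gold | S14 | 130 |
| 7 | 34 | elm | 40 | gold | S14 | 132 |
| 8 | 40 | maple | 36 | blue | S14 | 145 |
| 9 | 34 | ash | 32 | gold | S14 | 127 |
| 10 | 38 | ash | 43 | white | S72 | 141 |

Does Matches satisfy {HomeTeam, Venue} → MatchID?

No

(HomeTeam=gold, Venue=S14): rows 1, 6, 7, 9 → MatchID takes values {elm, fir, ash} — violation
(HomeTeam=blue, Venue=S14): rows 2, 3, 4, 5, 8 → MatchID = maple, maple, maple, maple, maple ✓
(HomeTeam=white, Venue=S72): row 10 → MatchID = ash ✓
Two rows agree on {HomeTeam, Venue} but differ on MatchID, so {HomeTeam, Venue} → MatchID does not hold.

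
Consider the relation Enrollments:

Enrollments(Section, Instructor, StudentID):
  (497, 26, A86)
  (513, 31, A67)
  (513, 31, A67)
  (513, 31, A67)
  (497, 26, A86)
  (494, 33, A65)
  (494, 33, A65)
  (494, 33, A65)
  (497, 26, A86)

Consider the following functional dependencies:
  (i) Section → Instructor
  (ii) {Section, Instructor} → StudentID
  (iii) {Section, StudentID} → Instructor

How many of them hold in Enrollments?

(i) Section → Instructor: every LHS value maps to a single RHS value — holds.
(ii) {Section, Instructor} → StudentID: every LHS value maps to a single RHS value — holds.
(iii) {Section, StudentID} → Instructor: every LHS value maps to a single RHS value — holds.
3 of the 3 dependencies hold.

3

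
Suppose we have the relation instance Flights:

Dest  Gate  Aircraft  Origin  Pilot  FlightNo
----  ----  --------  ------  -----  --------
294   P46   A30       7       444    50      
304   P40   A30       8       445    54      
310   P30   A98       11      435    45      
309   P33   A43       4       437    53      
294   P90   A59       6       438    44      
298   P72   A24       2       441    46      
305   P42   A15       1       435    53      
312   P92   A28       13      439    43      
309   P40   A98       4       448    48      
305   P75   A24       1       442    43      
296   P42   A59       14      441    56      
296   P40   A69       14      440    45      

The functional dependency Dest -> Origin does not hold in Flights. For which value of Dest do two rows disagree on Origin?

Dest=294: 2 rows → Origin takes values {7, 6} — violation
Dest=304: 1 row → Origin = 8 ✓
Dest=310: 1 row → Origin = 11 ✓
Dest=309: 2 rows → Origin = 4, 4 ✓
Dest=298: 1 row → Origin = 2 ✓
Dest=305: 2 rows → Origin = 1, 1 ✓
Dest=312: 1 row → Origin = 13 ✓
Dest=296: 2 rows → Origin = 14, 14 ✓
The only Dest value with inconsistent Origin is Dest=294.

294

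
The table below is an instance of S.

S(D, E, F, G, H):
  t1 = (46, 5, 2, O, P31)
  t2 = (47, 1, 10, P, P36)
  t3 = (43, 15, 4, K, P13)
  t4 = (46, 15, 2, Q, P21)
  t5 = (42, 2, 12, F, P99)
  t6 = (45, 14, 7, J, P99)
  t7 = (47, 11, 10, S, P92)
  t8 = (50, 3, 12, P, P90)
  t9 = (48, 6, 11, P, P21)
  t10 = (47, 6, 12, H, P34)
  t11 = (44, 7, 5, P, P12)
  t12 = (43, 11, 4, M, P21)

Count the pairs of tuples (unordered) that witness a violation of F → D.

3

F=2: all 2 rows agree on D — 0 pairs.
F=10: all 2 rows agree on D — 0 pairs.
F=4: all 2 rows agree on D — 0 pairs.
F=12: violating pairs (5,8), (5,10), (8,10) — 3 pairs.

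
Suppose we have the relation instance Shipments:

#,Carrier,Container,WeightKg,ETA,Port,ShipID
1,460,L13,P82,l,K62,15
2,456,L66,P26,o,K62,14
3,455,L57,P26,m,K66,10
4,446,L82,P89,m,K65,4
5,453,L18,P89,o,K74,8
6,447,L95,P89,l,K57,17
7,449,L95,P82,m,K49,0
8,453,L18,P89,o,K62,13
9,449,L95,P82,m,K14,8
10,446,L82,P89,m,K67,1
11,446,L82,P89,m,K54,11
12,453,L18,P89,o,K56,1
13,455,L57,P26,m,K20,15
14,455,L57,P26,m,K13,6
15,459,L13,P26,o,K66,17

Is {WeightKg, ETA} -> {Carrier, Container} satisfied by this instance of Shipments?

No

(WeightKg=P82, ETA=l): row 1 → {Carrier,Container} = (460, L13) ✓
(WeightKg=P26, ETA=o): rows 2, 15 → {Carrier,Container} takes values {(456, L66), (459, L13)} — violation
(WeightKg=P26, ETA=m): rows 3, 13, 14 → {Carrier,Container} = (455, L57), (455, L57), (455, L57) ✓
(WeightKg=P89, ETA=m): rows 4, 10, 11 → {Carrier,Container} = (446, L82), (446, L82), (446, L82) ✓
(WeightKg=P89, ETA=o): rows 5, 8, 12 → {Carrier,Container} = (453, L18), (453, L18), (453, L18) ✓
(WeightKg=P89, ETA=l): row 6 → {Carrier,Container} = (447, L95) ✓
(WeightKg=P82, ETA=m): rows 7, 9 → {Carrier,Container} = (449, L95), (449, L95) ✓
Two rows agree on {WeightKg, ETA} but differ on {Carrier, Container}, so {WeightKg, ETA} -> {Carrier, Container} does not hold.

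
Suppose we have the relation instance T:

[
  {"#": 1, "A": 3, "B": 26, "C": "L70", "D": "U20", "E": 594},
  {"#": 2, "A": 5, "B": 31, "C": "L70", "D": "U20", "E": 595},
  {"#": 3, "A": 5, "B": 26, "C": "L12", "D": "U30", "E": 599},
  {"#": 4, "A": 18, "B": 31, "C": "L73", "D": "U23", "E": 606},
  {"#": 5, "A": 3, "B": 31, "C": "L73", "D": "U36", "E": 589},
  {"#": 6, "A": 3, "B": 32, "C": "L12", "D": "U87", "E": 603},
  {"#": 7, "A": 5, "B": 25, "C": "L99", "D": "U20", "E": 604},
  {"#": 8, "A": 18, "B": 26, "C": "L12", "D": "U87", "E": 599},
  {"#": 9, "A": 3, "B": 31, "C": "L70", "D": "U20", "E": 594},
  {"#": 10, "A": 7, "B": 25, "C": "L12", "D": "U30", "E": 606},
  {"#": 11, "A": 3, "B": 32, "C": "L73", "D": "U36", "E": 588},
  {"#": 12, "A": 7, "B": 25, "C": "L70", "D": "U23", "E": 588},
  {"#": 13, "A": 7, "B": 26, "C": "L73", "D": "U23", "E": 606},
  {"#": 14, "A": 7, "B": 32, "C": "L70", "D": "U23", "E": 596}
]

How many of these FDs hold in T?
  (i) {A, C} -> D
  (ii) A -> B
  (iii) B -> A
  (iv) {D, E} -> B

1

(i) {A, C} -> D: every LHS value maps to a single RHS value — holds.
(ii) A -> B: A=3: rows 1, 5, 6, 9, 11 → B takes values {26, 31, 32} — violation; A=5: rows 2, 3, 7 → B takes values {31, 26, 25} — violation; A=18: rows 4, 8 → B takes values {31, 26} — violation; A=7: rows 10, 12, 13, 14 → B takes values {25, 26, 32} — violation — fails.
(iii) B -> A: B=26: rows 1, 3, 8, 13 → A takes values {3, 5, 18, 7} — violation; B=31: rows 2, 4, 5, 9 → A takes values {5, 18, 3} — violation; B=32: rows 6, 11, 14 → A takes values {3, 7} — violation; B=25: rows 7, 10, 12 → A takes values {5, 7} — violation — fails.
(iv) {D, E} -> B: (D=U20, E=594): rows 1, 9 → B takes values {26, 31} — violation; (D=U23, E=606): rows 4, 13 → B takes values {31, 26} — violation — fails.
1 of the 4 dependencies holds.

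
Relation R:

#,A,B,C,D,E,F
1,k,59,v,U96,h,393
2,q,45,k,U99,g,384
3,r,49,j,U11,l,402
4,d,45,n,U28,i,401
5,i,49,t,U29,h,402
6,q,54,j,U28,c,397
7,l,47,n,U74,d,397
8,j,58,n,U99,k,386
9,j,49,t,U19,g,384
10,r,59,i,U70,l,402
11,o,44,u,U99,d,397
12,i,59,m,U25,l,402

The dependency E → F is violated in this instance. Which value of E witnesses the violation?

h

E=h: rows 1, 5 → F takes values {393, 402} — violation
E=g: rows 2, 9 → F = 384, 384 ✓
E=l: rows 3, 10, 12 → F = 402, 402, 402 ✓
E=i: row 4 → F = 401 ✓
E=c: row 6 → F = 397 ✓
E=d: rows 7, 11 → F = 397, 397 ✓
E=k: row 8 → F = 386 ✓
The only E value with inconsistent F is E=h.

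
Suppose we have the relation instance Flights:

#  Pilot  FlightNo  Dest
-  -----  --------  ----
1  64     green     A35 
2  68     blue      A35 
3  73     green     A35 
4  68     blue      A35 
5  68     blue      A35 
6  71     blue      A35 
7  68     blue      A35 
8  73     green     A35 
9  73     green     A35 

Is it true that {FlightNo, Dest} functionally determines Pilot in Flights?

(FlightNo=green, Dest=A35): rows 1, 3, 8, 9 → Pilot takes values {64, 73} — violation
(FlightNo=blue, Dest=A35): rows 2, 4, 5, 6, 7 → Pilot takes values {68, 71} — violation
Two rows agree on {FlightNo, Dest} but differ on Pilot, so {FlightNo, Dest} → Pilot does not hold.

No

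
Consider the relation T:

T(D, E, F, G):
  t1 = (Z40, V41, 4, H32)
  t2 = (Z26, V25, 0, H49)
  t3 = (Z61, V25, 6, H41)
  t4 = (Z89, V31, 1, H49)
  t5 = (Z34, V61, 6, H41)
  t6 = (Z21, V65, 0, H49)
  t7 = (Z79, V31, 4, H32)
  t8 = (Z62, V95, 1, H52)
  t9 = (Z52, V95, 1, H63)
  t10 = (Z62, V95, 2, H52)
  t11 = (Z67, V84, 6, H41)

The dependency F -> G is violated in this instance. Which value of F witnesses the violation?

1

F=4: rows 1, 7 → G = H32, H32 ✓
F=0: rows 2, 6 → G = H49, H49 ✓
F=6: rows 3, 5, 11 → G = H41, H41, H41 ✓
F=1: rows 4, 8, 9 → G takes values {H49, H52, H63} — violation
F=2: row 10 → G = H52 ✓
The only F value with inconsistent G is F=1.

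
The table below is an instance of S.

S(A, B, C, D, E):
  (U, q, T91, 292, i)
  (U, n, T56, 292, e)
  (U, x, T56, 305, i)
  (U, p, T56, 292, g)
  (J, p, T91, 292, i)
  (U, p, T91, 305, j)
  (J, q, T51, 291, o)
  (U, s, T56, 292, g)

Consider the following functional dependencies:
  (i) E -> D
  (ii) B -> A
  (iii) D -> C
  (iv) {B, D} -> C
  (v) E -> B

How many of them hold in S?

0

(i) E -> D: E=i: 3 rows → D takes values {292, 305} — violation — fails.
(ii) B -> A: B=q: 2 rows → A takes values {U, J} — violation; B=p: 3 rows → A takes values {U, J} — violation — fails.
(iii) D -> C: D=292: 5 rows → C takes values {T91, T56} — violation; D=305: 2 rows → C takes values {T56, T91} — violation — fails.
(iv) {B, D} -> C: (B=p, D=292): 2 rows → C takes values {T56, T91} — violation — fails.
(v) E -> B: E=i: 3 rows → B takes values {q, x, p} — violation; E=g: 2 rows → B takes values {p, s} — violation — fails.
None of the 5 dependencies hold.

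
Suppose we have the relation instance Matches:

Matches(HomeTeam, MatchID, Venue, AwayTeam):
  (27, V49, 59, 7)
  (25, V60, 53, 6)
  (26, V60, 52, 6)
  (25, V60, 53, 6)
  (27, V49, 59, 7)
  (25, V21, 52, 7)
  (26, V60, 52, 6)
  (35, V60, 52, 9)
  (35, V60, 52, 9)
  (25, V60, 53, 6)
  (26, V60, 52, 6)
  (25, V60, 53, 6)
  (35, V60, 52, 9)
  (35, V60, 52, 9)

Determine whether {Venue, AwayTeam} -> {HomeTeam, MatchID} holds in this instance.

(Venue=59, AwayTeam=7): 2 rows → {HomeTeam,MatchID} = (27, V49), (27, V49) ✓
(Venue=53, AwayTeam=6): 4 rows → {HomeTeam,MatchID} = (25, V60), (25, V60), (25, V60), (25, V60) ✓
(Venue=52, AwayTeam=6): 3 rows → {HomeTeam,MatchID} = (26, V60), (26, V60), (26, V60) ✓
(Venue=52, AwayTeam=7): 1 row → {HomeTeam,MatchID} = (25, V21) ✓
(Venue=52, AwayTeam=9): 4 rows → {HomeTeam,MatchID} = (35, V60), (35, V60), (35, V60), (35, V60) ✓
Every {Venue, AwayTeam} value is associated with a single {HomeTeam, MatchID} value, so {Venue, AwayTeam} -> {HomeTeam, MatchID} holds.

Yes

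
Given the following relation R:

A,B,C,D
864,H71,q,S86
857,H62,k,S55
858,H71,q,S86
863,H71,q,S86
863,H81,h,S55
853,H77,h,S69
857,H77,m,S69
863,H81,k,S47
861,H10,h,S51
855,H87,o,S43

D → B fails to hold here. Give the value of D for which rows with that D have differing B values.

S55

D=S86: 3 rows → B = H71, H71, H71 ✓
D=S55: 2 rows → B takes values {H62, H81} — violation
D=S69: 2 rows → B = H77, H77 ✓
D=S47: 1 row → B = H81 ✓
D=S51: 1 row → B = H10 ✓
D=S43: 1 row → B = H87 ✓
The only D value with inconsistent B is D=S55.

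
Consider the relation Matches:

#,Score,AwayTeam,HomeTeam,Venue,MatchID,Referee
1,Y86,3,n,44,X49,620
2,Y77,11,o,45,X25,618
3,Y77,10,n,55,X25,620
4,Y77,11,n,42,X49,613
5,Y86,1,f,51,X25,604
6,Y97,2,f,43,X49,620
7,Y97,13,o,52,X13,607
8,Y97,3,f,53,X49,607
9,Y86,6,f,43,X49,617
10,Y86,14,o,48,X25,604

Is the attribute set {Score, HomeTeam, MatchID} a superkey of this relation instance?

Rows 6 and 8 have the same {Score, HomeTeam, MatchID} value (Score=Y97, HomeTeam=f, MatchID=X49) but are distinct tuples, so {Score, HomeTeam, MatchID} does not determine every attribute — not a superkey.

No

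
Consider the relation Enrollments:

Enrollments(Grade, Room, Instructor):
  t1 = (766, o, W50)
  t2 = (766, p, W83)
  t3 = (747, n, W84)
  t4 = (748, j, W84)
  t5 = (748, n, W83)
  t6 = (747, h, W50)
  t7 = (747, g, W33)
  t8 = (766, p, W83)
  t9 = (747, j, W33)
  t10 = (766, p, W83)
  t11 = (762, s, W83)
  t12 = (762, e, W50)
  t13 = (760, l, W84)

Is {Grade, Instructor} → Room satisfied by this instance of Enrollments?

(Grade=766, Instructor=W50): row 1 → Room = o ✓
(Grade=766, Instructor=W83): rows 2, 8, 10 → Room = p, p, p ✓
(Grade=747, Instructor=W84): row 3 → Room = n ✓
(Grade=748, Instructor=W84): row 4 → Room = j ✓
(Grade=748, Instructor=W83): row 5 → Room = n ✓
(Grade=747, Instructor=W50): row 6 → Room = h ✓
(Grade=747, Instructor=W33): rows 7, 9 → Room takes values {g, j} — violation
(Grade=762, Instructor=W83): row 11 → Room = s ✓
(Grade=762, Instructor=W50): row 12 → Room = e ✓
(Grade=760, Instructor=W84): row 13 → Room = l ✓
Two rows agree on {Grade, Instructor} but differ on Room, so {Grade, Instructor} → Room does not hold.

No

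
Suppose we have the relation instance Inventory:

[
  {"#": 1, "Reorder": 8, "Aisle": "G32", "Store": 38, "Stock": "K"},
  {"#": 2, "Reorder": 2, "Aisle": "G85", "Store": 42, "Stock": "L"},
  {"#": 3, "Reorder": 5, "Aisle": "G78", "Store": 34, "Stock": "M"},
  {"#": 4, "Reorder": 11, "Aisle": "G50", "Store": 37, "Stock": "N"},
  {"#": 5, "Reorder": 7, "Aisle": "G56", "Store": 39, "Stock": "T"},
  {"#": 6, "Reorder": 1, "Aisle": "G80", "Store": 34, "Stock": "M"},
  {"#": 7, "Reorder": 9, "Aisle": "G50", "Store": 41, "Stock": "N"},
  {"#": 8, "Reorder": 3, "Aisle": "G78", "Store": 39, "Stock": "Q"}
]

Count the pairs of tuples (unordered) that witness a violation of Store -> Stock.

1

Store=34: all 2 rows agree on Stock — 0 pairs.
Store=39: violating pairs (5,8) — 1 pair.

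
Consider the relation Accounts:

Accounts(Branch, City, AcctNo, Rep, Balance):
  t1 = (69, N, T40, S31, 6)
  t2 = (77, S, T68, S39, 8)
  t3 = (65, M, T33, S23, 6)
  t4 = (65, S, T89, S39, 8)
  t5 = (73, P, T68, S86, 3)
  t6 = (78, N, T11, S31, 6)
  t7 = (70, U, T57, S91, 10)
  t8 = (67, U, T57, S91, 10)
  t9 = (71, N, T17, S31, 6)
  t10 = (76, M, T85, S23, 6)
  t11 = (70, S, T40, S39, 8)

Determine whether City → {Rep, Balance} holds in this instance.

Yes

City=N: rows 1, 6, 9 → {Rep,Balance} = (S31, 6), (S31, 6), (S31, 6) ✓
City=S: rows 2, 4, 11 → {Rep,Balance} = (S39, 8), (S39, 8), (S39, 8) ✓
City=M: rows 3, 10 → {Rep,Balance} = (S23, 6), (S23, 6) ✓
City=P: row 5 → {Rep,Balance} = (S86, 3) ✓
City=U: rows 7, 8 → {Rep,Balance} = (S91, 10), (S91, 10) ✓
Every City value is associated with a single {Rep, Balance} value, so City → {Rep, Balance} holds.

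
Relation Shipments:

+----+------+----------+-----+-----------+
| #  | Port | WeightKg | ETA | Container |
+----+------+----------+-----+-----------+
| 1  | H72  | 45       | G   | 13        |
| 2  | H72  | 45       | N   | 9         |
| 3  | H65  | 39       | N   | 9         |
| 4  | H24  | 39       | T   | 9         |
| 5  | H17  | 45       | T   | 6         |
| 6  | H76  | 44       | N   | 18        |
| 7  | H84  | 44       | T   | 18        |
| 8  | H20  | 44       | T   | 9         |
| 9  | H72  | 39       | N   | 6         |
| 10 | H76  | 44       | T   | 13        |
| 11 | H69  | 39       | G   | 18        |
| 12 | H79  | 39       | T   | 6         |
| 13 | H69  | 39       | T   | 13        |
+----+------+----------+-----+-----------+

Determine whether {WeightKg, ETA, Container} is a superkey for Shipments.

All 13 rows have distinct {WeightKg, ETA, Container} values, so {WeightKg, ETA, Container} → (all attributes) holds and {WeightKg, ETA, Container} is a superkey.

Yes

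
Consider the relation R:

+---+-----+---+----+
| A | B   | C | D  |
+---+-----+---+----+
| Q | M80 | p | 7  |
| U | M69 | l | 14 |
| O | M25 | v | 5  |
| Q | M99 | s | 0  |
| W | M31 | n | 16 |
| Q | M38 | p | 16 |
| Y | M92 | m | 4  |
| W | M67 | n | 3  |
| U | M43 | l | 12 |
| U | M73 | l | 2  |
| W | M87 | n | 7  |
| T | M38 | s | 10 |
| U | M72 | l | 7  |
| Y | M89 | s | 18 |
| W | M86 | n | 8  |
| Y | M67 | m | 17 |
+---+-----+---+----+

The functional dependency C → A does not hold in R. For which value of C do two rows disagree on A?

C=p: 2 rows → A = Q, Q ✓
C=l: 4 rows → A = U, U, U, U ✓
C=v: 1 row → A = O ✓
C=s: 3 rows → A takes values {Q, T, Y} — violation
C=n: 4 rows → A = W, W, W, W ✓
C=m: 2 rows → A = Y, Y ✓
The only C value with inconsistent A is C=s.

s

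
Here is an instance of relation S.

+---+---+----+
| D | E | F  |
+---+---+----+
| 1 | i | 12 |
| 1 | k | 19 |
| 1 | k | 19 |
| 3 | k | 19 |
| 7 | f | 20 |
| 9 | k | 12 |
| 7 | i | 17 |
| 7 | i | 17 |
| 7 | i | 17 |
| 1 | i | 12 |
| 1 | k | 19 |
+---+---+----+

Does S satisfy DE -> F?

Yes

(D=1, E=i): 2 rows → F = 12, 12 ✓
(D=1, E=k): 3 rows → F = 19, 19, 19 ✓
(D=3, E=k): 1 row → F = 19 ✓
(D=7, E=f): 1 row → F = 20 ✓
(D=9, E=k): 1 row → F = 12 ✓
(D=7, E=i): 3 rows → F = 17, 17, 17 ✓
Every DE value is associated with a single F value, so DE -> F holds.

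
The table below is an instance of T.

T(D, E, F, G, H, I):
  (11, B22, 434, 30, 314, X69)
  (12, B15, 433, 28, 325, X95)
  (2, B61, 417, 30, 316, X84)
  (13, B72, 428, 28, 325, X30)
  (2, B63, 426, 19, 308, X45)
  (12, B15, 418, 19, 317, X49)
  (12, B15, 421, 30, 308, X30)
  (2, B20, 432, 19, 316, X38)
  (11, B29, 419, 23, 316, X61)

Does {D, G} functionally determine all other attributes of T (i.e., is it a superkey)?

No

Two distinct rows share (D=2, G=19), so {D, G} does not determine every attribute — not a superkey.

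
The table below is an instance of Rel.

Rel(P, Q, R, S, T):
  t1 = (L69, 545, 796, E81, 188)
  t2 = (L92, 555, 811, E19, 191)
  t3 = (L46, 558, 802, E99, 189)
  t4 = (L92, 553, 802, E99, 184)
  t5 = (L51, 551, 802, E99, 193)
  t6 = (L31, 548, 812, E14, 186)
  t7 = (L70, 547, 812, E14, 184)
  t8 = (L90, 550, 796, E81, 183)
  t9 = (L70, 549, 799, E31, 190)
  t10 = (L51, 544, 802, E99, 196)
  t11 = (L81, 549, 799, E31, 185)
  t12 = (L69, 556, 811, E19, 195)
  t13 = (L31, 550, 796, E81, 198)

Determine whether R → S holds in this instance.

Yes

R=796: rows 1, 8, 13 → S = E81, E81, E81 ✓
R=811: rows 2, 12 → S = E19, E19 ✓
R=802: rows 3, 4, 5, 10 → S = E99, E99, E99, E99 ✓
R=812: rows 6, 7 → S = E14, E14 ✓
R=799: rows 9, 11 → S = E31, E31 ✓
Every R value is associated with a single S value, so R → S holds.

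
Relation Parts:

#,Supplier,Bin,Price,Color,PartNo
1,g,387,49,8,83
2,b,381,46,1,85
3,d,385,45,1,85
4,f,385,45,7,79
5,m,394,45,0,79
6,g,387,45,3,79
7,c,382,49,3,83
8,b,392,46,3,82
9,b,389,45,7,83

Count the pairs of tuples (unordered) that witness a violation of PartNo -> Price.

3

PartNo=83: violating pairs (1,9), (7,9) — 2 pairs.
PartNo=85: violating pairs (2,3) — 1 pair.
PartNo=79: all 3 rows agree on Price — 0 pairs.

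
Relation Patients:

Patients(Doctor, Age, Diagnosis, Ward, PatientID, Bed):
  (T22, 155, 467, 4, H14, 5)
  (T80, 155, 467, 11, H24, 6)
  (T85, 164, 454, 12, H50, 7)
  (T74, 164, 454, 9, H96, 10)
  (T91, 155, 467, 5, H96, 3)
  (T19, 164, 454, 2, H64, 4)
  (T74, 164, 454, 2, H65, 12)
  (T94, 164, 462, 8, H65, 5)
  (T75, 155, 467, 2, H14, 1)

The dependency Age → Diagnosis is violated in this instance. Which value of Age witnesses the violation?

Age=155: 4 rows → Diagnosis = 467, 467, 467, 467 ✓
Age=164: 5 rows → Diagnosis takes values {454, 462} — violation
The only Age value with inconsistent Diagnosis is Age=164.

164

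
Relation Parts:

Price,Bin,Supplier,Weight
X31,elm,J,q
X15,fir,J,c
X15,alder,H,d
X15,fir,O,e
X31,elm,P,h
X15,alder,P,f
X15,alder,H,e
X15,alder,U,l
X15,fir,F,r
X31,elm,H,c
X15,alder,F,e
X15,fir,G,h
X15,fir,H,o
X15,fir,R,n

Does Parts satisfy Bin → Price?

Bin=elm: 3 rows → Price = X31, X31, X31 ✓
Bin=fir: 6 rows → Price = X15, X15, X15, X15, X15, X15 ✓
Bin=alder: 5 rows → Price = X15, X15, X15, X15, X15 ✓
Every Bin value is associated with a single Price value, so Bin → Price holds.

Yes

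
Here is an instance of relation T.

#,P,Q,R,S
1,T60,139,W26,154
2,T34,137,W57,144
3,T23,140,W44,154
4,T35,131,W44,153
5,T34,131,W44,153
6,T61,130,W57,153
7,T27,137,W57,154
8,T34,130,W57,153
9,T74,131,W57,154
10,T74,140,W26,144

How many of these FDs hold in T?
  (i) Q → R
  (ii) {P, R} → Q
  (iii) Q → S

0

(i) Q → R: Q=140: rows 3, 10 → R takes values {W44, W26} — violation; Q=131: rows 4, 5, 9 → R takes values {W44, W57} — violation — fails.
(ii) {P, R} → Q: (P=T34, R=W57): rows 2, 8 → Q takes values {137, 130} — violation — fails.
(iii) Q → S: Q=137: rows 2, 7 → S takes values {144, 154} — violation; Q=140: rows 3, 10 → S takes values {154, 144} — violation; Q=131: rows 4, 5, 9 → S takes values {153, 154} — violation — fails.
None of the 3 dependencies hold.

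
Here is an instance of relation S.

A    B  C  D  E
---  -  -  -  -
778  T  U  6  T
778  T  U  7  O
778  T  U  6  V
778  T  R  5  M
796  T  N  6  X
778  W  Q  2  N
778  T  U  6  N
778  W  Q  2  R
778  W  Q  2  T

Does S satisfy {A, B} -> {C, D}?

No

(A=778, B=T): 5 rows → {C,D} takes values {(U, 6), (U, 7), (R, 5)} — violation
(A=796, B=T): 1 row → {C,D} = (N, 6) ✓
(A=778, B=W): 3 rows → {C,D} = (Q, 2), (Q, 2), (Q, 2) ✓
Two rows agree on {A, B} but differ on {C, D}, so {A, B} -> {C, D} does not hold.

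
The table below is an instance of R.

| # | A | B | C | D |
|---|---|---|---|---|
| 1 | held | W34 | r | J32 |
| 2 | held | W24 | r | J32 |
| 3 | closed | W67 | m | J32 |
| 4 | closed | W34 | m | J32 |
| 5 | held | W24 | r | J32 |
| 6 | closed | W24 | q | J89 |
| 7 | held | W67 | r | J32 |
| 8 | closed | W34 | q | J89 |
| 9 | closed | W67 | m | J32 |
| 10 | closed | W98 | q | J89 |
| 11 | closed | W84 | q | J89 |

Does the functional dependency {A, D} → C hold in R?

(A=held, D=J32): rows 1, 2, 5, 7 → C = r, r, r, r ✓
(A=closed, D=J32): rows 3, 4, 9 → C = m, m, m ✓
(A=closed, D=J89): rows 6, 8, 10, 11 → C = q, q, q, q ✓
Every {A, D} value is associated with a single C value, so {A, D} → C holds.

Yes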